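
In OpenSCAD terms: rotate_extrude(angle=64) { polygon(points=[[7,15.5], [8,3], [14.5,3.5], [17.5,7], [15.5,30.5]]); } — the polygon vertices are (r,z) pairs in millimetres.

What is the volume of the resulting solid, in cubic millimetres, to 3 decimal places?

Volume = 2611.827 mm³

Profile (r,z), 5 vertices: (7,15.5) (8,3) (14.5,3.5) (17.5,7) (15.5,30.5)
edge 0: (7,15.5)→(8,3)  cross = 7·3 − 8·15.5 = -103.0000; (r_i+r_j)·cross = 15·-103.0000 = -1545.0000
edge 1: (8,3)→(14.5,3.5)  cross = 8·3.5 − 14.5·3 = -15.5000; (r_i+r_j)·cross = 22.5·-15.5000 = -348.7500
edge 2: (14.5,3.5)→(17.5,7)  cross = 14.5·7 − 17.5·3.5 = 40.2500; (r_i+r_j)·cross = 32·40.2500 = 1288.0000
edge 3: (17.5,7)→(15.5,30.5)  cross = 17.5·30.5 − 15.5·7 = 425.2500; (r_i+r_j)·cross = 33·425.2500 = 14033.2500
edge 4: (15.5,30.5)→(7,15.5)  cross = 15.5·15.5 − 7·30.5 = 26.7500; (r_i+r_j)·cross = 22.5·26.7500 = 601.8750
Σcross = 373.7500 → A = |Σcross|/2 = 186.8750 mm²
Σ(r_i+r_j)·cross = 14029.3750 → first moment M = |Σ|/6 = 2338.2292
R_c = M/A = 2338.2292/186.8750 = 12.5123 mm
θ = 64° = 1.117011 rad
V = θ·R_c·A = 1.117011·12.5123·186.8750 = 2611.827 mm³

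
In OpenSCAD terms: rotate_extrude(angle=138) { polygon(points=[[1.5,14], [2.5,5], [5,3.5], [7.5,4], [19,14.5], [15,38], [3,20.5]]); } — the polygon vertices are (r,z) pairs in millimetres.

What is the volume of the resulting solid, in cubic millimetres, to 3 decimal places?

Volume = 8528.089 mm³

Profile (r,z), 7 vertices: (1.5,14) (2.5,5) (5,3.5) (7.5,4) (19,14.5) (15,38) (3,20.5)
edge 0: (1.5,14)→(2.5,5)  cross = 1.5·5 − 2.5·14 = -27.5000; (r_i+r_j)·cross = 4·-27.5000 = -110.0000
edge 1: (2.5,5)→(5,3.5)  cross = 2.5·3.5 − 5·5 = -16.2500; (r_i+r_j)·cross = 7.5·-16.2500 = -121.8750
edge 2: (5,3.5)→(7.5,4)  cross = 5·4 − 7.5·3.5 = -6.2500; (r_i+r_j)·cross = 12.5·-6.2500 = -78.1250
edge 3: (7.5,4)→(19,14.5)  cross = 7.5·14.5 − 19·4 = 32.7500; (r_i+r_j)·cross = 26.5·32.7500 = 867.8750
edge 4: (19,14.5)→(15,38)  cross = 19·38 − 15·14.5 = 504.5000; (r_i+r_j)·cross = 34·504.5000 = 17153.0000
edge 5: (15,38)→(3,20.5)  cross = 15·20.5 − 3·38 = 193.5000; (r_i+r_j)·cross = 18·193.5000 = 3483.0000
edge 6: (3,20.5)→(1.5,14)  cross = 3·14 − 1.5·20.5 = 11.2500; (r_i+r_j)·cross = 4.5·11.2500 = 50.6250
Σcross = 692.0000 → A = |Σcross|/2 = 346.0000 mm²
Σ(r_i+r_j)·cross = 21244.5000 → first moment M = |Σ|/6 = 3540.7500
R_c = M/A = 3540.7500/346.0000 = 10.2334 mm
θ = 138° = 2.408554 rad
V = θ·R_c·A = 2.408554·10.2334·346.0000 = 8528.089 mm³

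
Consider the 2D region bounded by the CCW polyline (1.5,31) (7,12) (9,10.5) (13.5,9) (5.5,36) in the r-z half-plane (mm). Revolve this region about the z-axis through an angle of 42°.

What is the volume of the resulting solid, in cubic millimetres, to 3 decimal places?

Volume = 671.784 mm³

Profile (r,z), 5 vertices: (1.5,31) (7,12) (9,10.5) (13.5,9) (5.5,36)
edge 0: (1.5,31)→(7,12)  cross = 1.5·12 − 7·31 = -199.0000; (r_i+r_j)·cross = 8.5·-199.0000 = -1691.5000
edge 1: (7,12)→(9,10.5)  cross = 7·10.5 − 9·12 = -34.5000; (r_i+r_j)·cross = 16·-34.5000 = -552.0000
edge 2: (9,10.5)→(13.5,9)  cross = 9·9 − 13.5·10.5 = -60.7500; (r_i+r_j)·cross = 22.5·-60.7500 = -1366.8750
edge 3: (13.5,9)→(5.5,36)  cross = 13.5·36 − 5.5·9 = 436.5000; (r_i+r_j)·cross = 19·436.5000 = 8293.5000
edge 4: (5.5,36)→(1.5,31)  cross = 5.5·31 − 1.5·36 = 116.5000; (r_i+r_j)·cross = 7·116.5000 = 815.5000
Σcross = 258.7500 → A = |Σcross|/2 = 129.3750 mm²
Σ(r_i+r_j)·cross = 5498.6250 → first moment M = |Σ|/6 = 916.4375
R_c = M/A = 916.4375/129.3750 = 7.0836 mm
θ = 42° = 0.733038 rad
V = θ·R_c·A = 0.733038·7.0836·129.3750 = 671.784 mm³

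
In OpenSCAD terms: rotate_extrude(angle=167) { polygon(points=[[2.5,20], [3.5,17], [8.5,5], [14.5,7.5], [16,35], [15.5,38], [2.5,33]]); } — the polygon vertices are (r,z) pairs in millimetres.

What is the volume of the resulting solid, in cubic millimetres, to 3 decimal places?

Profile (r,z), 7 vertices: (2.5,20) (3.5,17) (8.5,5) (14.5,7.5) (16,35) (15.5,38) (2.5,33)
edge 0: (2.5,20)→(3.5,17)  cross = 2.5·17 − 3.5·20 = -27.5000; (r_i+r_j)·cross = 6·-27.5000 = -165.0000
edge 1: (3.5,17)→(8.5,5)  cross = 3.5·5 − 8.5·17 = -127.0000; (r_i+r_j)·cross = 12·-127.0000 = -1524.0000
edge 2: (8.5,5)→(14.5,7.5)  cross = 8.5·7.5 − 14.5·5 = -8.7500; (r_i+r_j)·cross = 23·-8.7500 = -201.2500
edge 3: (14.5,7.5)→(16,35)  cross = 14.5·35 − 16·7.5 = 387.5000; (r_i+r_j)·cross = 30.5·387.5000 = 11818.7500
edge 4: (16,35)→(15.5,38)  cross = 16·38 − 15.5·35 = 65.5000; (r_i+r_j)·cross = 31.5·65.5000 = 2063.2500
edge 5: (15.5,38)→(2.5,33)  cross = 15.5·33 − 2.5·38 = 416.5000; (r_i+r_j)·cross = 18·416.5000 = 7497.0000
edge 6: (2.5,33)→(2.5,20)  cross = 2.5·20 − 2.5·33 = -32.5000; (r_i+r_j)·cross = 5·-32.5000 = -162.5000
Σcross = 673.7500 → A = |Σcross|/2 = 336.8750 mm²
Σ(r_i+r_j)·cross = 19326.2500 → first moment M = |Σ|/6 = 3221.0417
R_c = M/A = 3221.0417/336.8750 = 9.5615 mm
θ = 167° = 2.914700 rad
V = θ·R_c·A = 2.914700·9.5615·336.8750 = 9388.370 mm³

Volume = 9388.370 mm³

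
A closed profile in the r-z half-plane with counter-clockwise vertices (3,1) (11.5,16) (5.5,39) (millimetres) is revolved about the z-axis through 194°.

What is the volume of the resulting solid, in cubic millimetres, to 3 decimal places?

Profile (r,z), 3 vertices: (3,1) (11.5,16) (5.5,39)
edge 0: (3,1)→(11.5,16)  cross = 3·16 − 11.5·1 = 36.5000; (r_i+r_j)·cross = 14.5·36.5000 = 529.2500
edge 1: (11.5,16)→(5.5,39)  cross = 11.5·39 − 5.5·16 = 360.5000; (r_i+r_j)·cross = 17·360.5000 = 6128.5000
edge 2: (5.5,39)→(3,1)  cross = 5.5·1 − 3·39 = -111.5000; (r_i+r_j)·cross = 8.5·-111.5000 = -947.7500
Σcross = 285.5000 → A = |Σcross|/2 = 142.7500 mm²
Σ(r_i+r_j)·cross = 5710.0000 → first moment M = |Σ|/6 = 951.6667
R_c = M/A = 951.6667/142.7500 = 6.6667 mm
θ = 194° = 3.385939 rad
V = θ·R_c·A = 3.385939·6.6667·142.7500 = 3222.285 mm³

Volume = 3222.285 mm³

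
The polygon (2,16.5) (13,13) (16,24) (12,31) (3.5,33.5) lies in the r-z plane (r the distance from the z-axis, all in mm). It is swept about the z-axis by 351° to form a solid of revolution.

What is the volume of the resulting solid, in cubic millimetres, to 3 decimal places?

Profile (r,z), 5 vertices: (2,16.5) (13,13) (16,24) (12,31) (3.5,33.5)
edge 0: (2,16.5)→(13,13)  cross = 2·13 − 13·16.5 = -188.5000; (r_i+r_j)·cross = 15·-188.5000 = -2827.5000
edge 1: (13,13)→(16,24)  cross = 13·24 − 16·13 = 104.0000; (r_i+r_j)·cross = 29·104.0000 = 3016.0000
edge 2: (16,24)→(12,31)  cross = 16·31 − 12·24 = 208.0000; (r_i+r_j)·cross = 28·208.0000 = 5824.0000
edge 3: (12,31)→(3.5,33.5)  cross = 12·33.5 − 3.5·31 = 293.5000; (r_i+r_j)·cross = 15.5·293.5000 = 4549.2500
edge 4: (3.5,33.5)→(2,16.5)  cross = 3.5·16.5 − 2·33.5 = -9.2500; (r_i+r_j)·cross = 5.5·-9.2500 = -50.8750
Σcross = 407.7500 → A = |Σcross|/2 = 203.8750 mm²
Σ(r_i+r_j)·cross = 10510.8750 → first moment M = |Σ|/6 = 1751.8125
R_c = M/A = 1751.8125/203.8750 = 8.5926 mm
θ = 351° = 6.126106 rad
V = θ·R_c·A = 6.126106·8.5926·203.8750 = 10731.788 mm³

Volume = 10731.788 mm³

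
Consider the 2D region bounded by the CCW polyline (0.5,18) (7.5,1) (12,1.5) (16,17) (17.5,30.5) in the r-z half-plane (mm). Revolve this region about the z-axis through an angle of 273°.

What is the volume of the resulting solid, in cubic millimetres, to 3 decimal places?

Volume = 12488.903 mm³

Profile (r,z), 5 vertices: (0.5,18) (7.5,1) (12,1.5) (16,17) (17.5,30.5)
edge 0: (0.5,18)→(7.5,1)  cross = 0.5·1 − 7.5·18 = -134.5000; (r_i+r_j)·cross = 8·-134.5000 = -1076.0000
edge 1: (7.5,1)→(12,1.5)  cross = 7.5·1.5 − 12·1 = -0.7500; (r_i+r_j)·cross = 19.5·-0.7500 = -14.6250
edge 2: (12,1.5)→(16,17)  cross = 12·17 − 16·1.5 = 180.0000; (r_i+r_j)·cross = 28·180.0000 = 5040.0000
edge 3: (16,17)→(17.5,30.5)  cross = 16·30.5 − 17.5·17 = 190.5000; (r_i+r_j)·cross = 33.5·190.5000 = 6381.7500
edge 4: (17.5,30.5)→(0.5,18)  cross = 17.5·18 − 0.5·30.5 = 299.7500; (r_i+r_j)·cross = 18·299.7500 = 5395.5000
Σcross = 535.0000 → A = |Σcross|/2 = 267.5000 mm²
Σ(r_i+r_j)·cross = 15726.6250 → first moment M = |Σ|/6 = 2621.1042
R_c = M/A = 2621.1042/267.5000 = 9.7985 mm
θ = 273° = 4.764749 rad
V = θ·R_c·A = 4.764749·9.7985·267.5000 = 12488.903 mm³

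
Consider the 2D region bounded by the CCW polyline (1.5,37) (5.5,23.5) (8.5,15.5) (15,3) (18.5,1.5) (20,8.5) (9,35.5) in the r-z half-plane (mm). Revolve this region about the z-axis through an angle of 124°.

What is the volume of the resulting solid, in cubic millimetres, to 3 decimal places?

Profile (r,z), 7 vertices: (1.5,37) (5.5,23.5) (8.5,15.5) (15,3) (18.5,1.5) (20,8.5) (9,35.5)
edge 0: (1.5,37)→(5.5,23.5)  cross = 1.5·23.5 − 5.5·37 = -168.2500; (r_i+r_j)·cross = 7·-168.2500 = -1177.7500
edge 1: (5.5,23.5)→(8.5,15.5)  cross = 5.5·15.5 − 8.5·23.5 = -114.5000; (r_i+r_j)·cross = 14·-114.5000 = -1603.0000
edge 2: (8.5,15.5)→(15,3)  cross = 8.5·3 − 15·15.5 = -207.0000; (r_i+r_j)·cross = 23.5·-207.0000 = -4864.5000
edge 3: (15,3)→(18.5,1.5)  cross = 15·1.5 − 18.5·3 = -33.0000; (r_i+r_j)·cross = 33.5·-33.0000 = -1105.5000
edge 4: (18.5,1.5)→(20,8.5)  cross = 18.5·8.5 − 20·1.5 = 127.2500; (r_i+r_j)·cross = 38.5·127.2500 = 4899.1250
edge 5: (20,8.5)→(9,35.5)  cross = 20·35.5 − 9·8.5 = 633.5000; (r_i+r_j)·cross = 29·633.5000 = 18371.5000
edge 6: (9,35.5)→(1.5,37)  cross = 9·37 − 1.5·35.5 = 279.7500; (r_i+r_j)·cross = 10.5·279.7500 = 2937.3750
Σcross = 517.7500 → A = |Σcross|/2 = 258.8750 mm²
Σ(r_i+r_j)·cross = 17457.2500 → first moment M = |Σ|/6 = 2909.5417
R_c = M/A = 2909.5417/258.8750 = 11.2392 mm
θ = 124° = 2.164208 rad
V = θ·R_c·A = 2.164208·11.2392·258.8750 = 6296.854 mm³

Volume = 6296.854 mm³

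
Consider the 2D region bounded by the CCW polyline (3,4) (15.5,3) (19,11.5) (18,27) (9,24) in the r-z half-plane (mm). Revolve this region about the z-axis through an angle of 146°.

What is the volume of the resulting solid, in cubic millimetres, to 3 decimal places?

Profile (r,z), 5 vertices: (3,4) (15.5,3) (19,11.5) (18,27) (9,24)
edge 0: (3,4)→(15.5,3)  cross = 3·3 − 15.5·4 = -53.0000; (r_i+r_j)·cross = 18.5·-53.0000 = -980.5000
edge 1: (15.5,3)→(19,11.5)  cross = 15.5·11.5 − 19·3 = 121.2500; (r_i+r_j)·cross = 34.5·121.2500 = 4183.1250
edge 2: (19,11.5)→(18,27)  cross = 19·27 − 18·11.5 = 306.0000; (r_i+r_j)·cross = 37·306.0000 = 11322.0000
edge 3: (18,27)→(9,24)  cross = 18·24 − 9·27 = 189.0000; (r_i+r_j)·cross = 27·189.0000 = 5103.0000
edge 4: (9,24)→(3,4)  cross = 9·4 − 3·24 = -36.0000; (r_i+r_j)·cross = 12·-36.0000 = -432.0000
Σcross = 527.2500 → A = |Σcross|/2 = 263.6250 mm²
Σ(r_i+r_j)·cross = 19195.6250 → first moment M = |Σ|/6 = 3199.2708
R_c = M/A = 3199.2708/263.6250 = 12.1357 mm
θ = 146° = 2.548181 rad
V = θ·R_c·A = 2.548181·12.1357·263.6250 = 8152.320 mm³

Volume = 8152.320 mm³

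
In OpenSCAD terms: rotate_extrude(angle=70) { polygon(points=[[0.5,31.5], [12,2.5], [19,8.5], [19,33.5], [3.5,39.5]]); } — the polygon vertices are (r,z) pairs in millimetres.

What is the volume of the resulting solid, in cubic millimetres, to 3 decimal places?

Profile (r,z), 5 vertices: (0.5,31.5) (12,2.5) (19,8.5) (19,33.5) (3.5,39.5)
edge 0: (0.5,31.5)→(12,2.5)  cross = 0.5·2.5 − 12·31.5 = -376.7500; (r_i+r_j)·cross = 12.5·-376.7500 = -4709.3750
edge 1: (12,2.5)→(19,8.5)  cross = 12·8.5 − 19·2.5 = 54.5000; (r_i+r_j)·cross = 31·54.5000 = 1689.5000
edge 2: (19,8.5)→(19,33.5)  cross = 19·33.5 − 19·8.5 = 475.0000; (r_i+r_j)·cross = 38·475.0000 = 18050.0000
edge 3: (19,33.5)→(3.5,39.5)  cross = 19·39.5 − 3.5·33.5 = 633.2500; (r_i+r_j)·cross = 22.5·633.2500 = 14248.1250
edge 4: (3.5,39.5)→(0.5,31.5)  cross = 3.5·31.5 − 0.5·39.5 = 90.5000; (r_i+r_j)·cross = 4·90.5000 = 362.0000
Σcross = 876.5000 → A = |Σcross|/2 = 438.2500 mm²
Σ(r_i+r_j)·cross = 29640.2500 → first moment M = |Σ|/6 = 4940.0417
R_c = M/A = 4940.0417/438.2500 = 11.2722 mm
θ = 70° = 1.221730 rad
V = θ·R_c·A = 1.221730·11.2722·438.2500 = 6035.399 mm³

Volume = 6035.399 mm³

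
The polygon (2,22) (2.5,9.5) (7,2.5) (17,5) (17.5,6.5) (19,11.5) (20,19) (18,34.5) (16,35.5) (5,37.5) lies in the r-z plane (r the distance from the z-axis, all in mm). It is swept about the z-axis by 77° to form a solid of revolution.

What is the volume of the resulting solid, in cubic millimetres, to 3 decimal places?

Profile (r,z), 10 vertices: (2,22) (2.5,9.5) (7,2.5) (17,5) (17.5,6.5) (19,11.5) (20,19) (18,34.5) (16,35.5) (5,37.5)
edge 0: (2,22)→(2.5,9.5)  cross = 2·9.5 − 2.5·22 = -36.0000; (r_i+r_j)·cross = 4.5·-36.0000 = -162.0000
edge 1: (2.5,9.5)→(7,2.5)  cross = 2.5·2.5 − 7·9.5 = -60.2500; (r_i+r_j)·cross = 9.5·-60.2500 = -572.3750
edge 2: (7,2.5)→(17,5)  cross = 7·5 − 17·2.5 = -7.5000; (r_i+r_j)·cross = 24·-7.5000 = -180.0000
edge 3: (17,5)→(17.5,6.5)  cross = 17·6.5 − 17.5·5 = 23.0000; (r_i+r_j)·cross = 34.5·23.0000 = 793.5000
edge 4: (17.5,6.5)→(19,11.5)  cross = 17.5·11.5 − 19·6.5 = 77.7500; (r_i+r_j)·cross = 36.5·77.7500 = 2837.8750
edge 5: (19,11.5)→(20,19)  cross = 19·19 − 20·11.5 = 131.0000; (r_i+r_j)·cross = 39·131.0000 = 5109.0000
edge 6: (20,19)→(18,34.5)  cross = 20·34.5 − 18·19 = 348.0000; (r_i+r_j)·cross = 38·348.0000 = 13224.0000
edge 7: (18,34.5)→(16,35.5)  cross = 18·35.5 − 16·34.5 = 87.0000; (r_i+r_j)·cross = 34·87.0000 = 2958.0000
edge 8: (16,35.5)→(5,37.5)  cross = 16·37.5 − 5·35.5 = 422.5000; (r_i+r_j)·cross = 21·422.5000 = 8872.5000
edge 9: (5,37.5)→(2,22)  cross = 5·22 − 2·37.5 = 35.0000; (r_i+r_j)·cross = 7·35.0000 = 245.0000
Σcross = 1020.5000 → A = |Σcross|/2 = 510.2500 mm²
Σ(r_i+r_j)·cross = 33125.5000 → first moment M = |Σ|/6 = 5520.9167
R_c = M/A = 5520.9167/510.2500 = 10.8200 mm
θ = 77° = 1.343904 rad
V = θ·R_c·A = 1.343904·10.8200·510.2500 = 7419.579 mm³

Volume = 7419.579 mm³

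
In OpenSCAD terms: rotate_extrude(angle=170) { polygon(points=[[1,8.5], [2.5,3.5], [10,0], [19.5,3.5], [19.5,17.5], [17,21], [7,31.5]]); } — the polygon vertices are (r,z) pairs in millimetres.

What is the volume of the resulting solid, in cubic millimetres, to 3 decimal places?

Profile (r,z), 7 vertices: (1,8.5) (2.5,3.5) (10,0) (19.5,3.5) (19.5,17.5) (17,21) (7,31.5)
edge 0: (1,8.5)→(2.5,3.5)  cross = 1·3.5 − 2.5·8.5 = -17.7500; (r_i+r_j)·cross = 3.5·-17.7500 = -62.1250
edge 1: (2.5,3.5)→(10,0)  cross = 2.5·0 − 10·3.5 = -35.0000; (r_i+r_j)·cross = 12.5·-35.0000 = -437.5000
edge 2: (10,0)→(19.5,3.5)  cross = 10·3.5 − 19.5·0 = 35.0000; (r_i+r_j)·cross = 29.5·35.0000 = 1032.5000
edge 3: (19.5,3.5)→(19.5,17.5)  cross = 19.5·17.5 − 19.5·3.5 = 273.0000; (r_i+r_j)·cross = 39·273.0000 = 10647.0000
edge 4: (19.5,17.5)→(17,21)  cross = 19.5·21 − 17·17.5 = 112.0000; (r_i+r_j)·cross = 36.5·112.0000 = 4088.0000
edge 5: (17,21)→(7,31.5)  cross = 17·31.5 − 7·21 = 388.5000; (r_i+r_j)·cross = 24·388.5000 = 9324.0000
edge 6: (7,31.5)→(1,8.5)  cross = 7·8.5 − 1·31.5 = 28.0000; (r_i+r_j)·cross = 8·28.0000 = 224.0000
Σcross = 783.7500 → A = |Σcross|/2 = 391.8750 mm²
Σ(r_i+r_j)·cross = 24815.8750 → first moment M = |Σ|/6 = 4135.9792
R_c = M/A = 4135.9792/391.8750 = 10.5543 mm
θ = 170° = 2.967060 rad
V = θ·R_c·A = 2.967060·10.5543·391.8750 = 12271.697 mm³

Volume = 12271.697 mm³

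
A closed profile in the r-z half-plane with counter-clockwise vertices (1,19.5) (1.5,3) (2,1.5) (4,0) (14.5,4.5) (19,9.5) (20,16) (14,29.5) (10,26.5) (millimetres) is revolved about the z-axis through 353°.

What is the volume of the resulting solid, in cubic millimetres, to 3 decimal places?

Profile (r,z), 9 vertices: (1,19.5) (1.5,3) (2,1.5) (4,0) (14.5,4.5) (19,9.5) (20,16) (14,29.5) (10,26.5)
edge 0: (1,19.5)→(1.5,3)  cross = 1·3 − 1.5·19.5 = -26.2500; (r_i+r_j)·cross = 2.5·-26.2500 = -65.6250
edge 1: (1.5,3)→(2,1.5)  cross = 1.5·1.5 − 2·3 = -3.7500; (r_i+r_j)·cross = 3.5·-3.7500 = -13.1250
edge 2: (2,1.5)→(4,0)  cross = 2·0 − 4·1.5 = -6.0000; (r_i+r_j)·cross = 6·-6.0000 = -36.0000
edge 3: (4,0)→(14.5,4.5)  cross = 4·4.5 − 14.5·0 = 18.0000; (r_i+r_j)·cross = 18.5·18.0000 = 333.0000
edge 4: (14.5,4.5)→(19,9.5)  cross = 14.5·9.5 − 19·4.5 = 52.2500; (r_i+r_j)·cross = 33.5·52.2500 = 1750.3750
edge 5: (19,9.5)→(20,16)  cross = 19·16 − 20·9.5 = 114.0000; (r_i+r_j)·cross = 39·114.0000 = 4446.0000
edge 6: (20,16)→(14,29.5)  cross = 20·29.5 − 14·16 = 366.0000; (r_i+r_j)·cross = 34·366.0000 = 12444.0000
edge 7: (14,29.5)→(10,26.5)  cross = 14·26.5 − 10·29.5 = 76.0000; (r_i+r_j)·cross = 24·76.0000 = 1824.0000
edge 8: (10,26.5)→(1,19.5)  cross = 10·19.5 − 1·26.5 = 168.5000; (r_i+r_j)·cross = 11·168.5000 = 1853.5000
Σcross = 758.7500 → A = |Σcross|/2 = 379.3750 mm²
Σ(r_i+r_j)·cross = 22536.1250 → first moment M = |Σ|/6 = 3756.0208
R_c = M/A = 3756.0208/379.3750 = 9.9005 mm
θ = 353° = 6.161012 rad
V = θ·R_c·A = 6.161012·9.9005·379.3750 = 23140.890 mm³

Volume = 23140.890 mm³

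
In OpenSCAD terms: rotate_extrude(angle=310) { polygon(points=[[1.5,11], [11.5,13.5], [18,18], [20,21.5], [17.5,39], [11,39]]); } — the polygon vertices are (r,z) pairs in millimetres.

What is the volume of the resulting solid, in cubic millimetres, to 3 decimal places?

Volume = 19594.539 mm³

Profile (r,z), 6 vertices: (1.5,11) (11.5,13.5) (18,18) (20,21.5) (17.5,39) (11,39)
edge 0: (1.5,11)→(11.5,13.5)  cross = 1.5·13.5 − 11.5·11 = -106.2500; (r_i+r_j)·cross = 13·-106.2500 = -1381.2500
edge 1: (11.5,13.5)→(18,18)  cross = 11.5·18 − 18·13.5 = -36.0000; (r_i+r_j)·cross = 29.5·-36.0000 = -1062.0000
edge 2: (18,18)→(20,21.5)  cross = 18·21.5 − 20·18 = 27.0000; (r_i+r_j)·cross = 38·27.0000 = 1026.0000
edge 3: (20,21.5)→(17.5,39)  cross = 20·39 − 17.5·21.5 = 403.7500; (r_i+r_j)·cross = 37.5·403.7500 = 15140.6250
edge 4: (17.5,39)→(11,39)  cross = 17.5·39 − 11·39 = 253.5000; (r_i+r_j)·cross = 28.5·253.5000 = 7224.7500
edge 5: (11,39)→(1.5,11)  cross = 11·11 − 1.5·39 = 62.5000; (r_i+r_j)·cross = 12.5·62.5000 = 781.2500
Σcross = 604.5000 → A = |Σcross|/2 = 302.2500 mm²
Σ(r_i+r_j)·cross = 21729.3750 → first moment M = |Σ|/6 = 3621.5625
R_c = M/A = 3621.5625/302.2500 = 11.9820 mm
θ = 310° = 5.410521 rad
V = θ·R_c·A = 5.410521·11.9820·302.2500 = 19594.539 mm³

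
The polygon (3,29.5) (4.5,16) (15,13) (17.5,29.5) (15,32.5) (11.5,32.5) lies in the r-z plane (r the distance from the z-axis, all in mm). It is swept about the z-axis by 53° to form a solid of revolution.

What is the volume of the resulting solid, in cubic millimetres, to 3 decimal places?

Volume = 2071.361 mm³

Profile (r,z), 6 vertices: (3,29.5) (4.5,16) (15,13) (17.5,29.5) (15,32.5) (11.5,32.5)
edge 0: (3,29.5)→(4.5,16)  cross = 3·16 − 4.5·29.5 = -84.7500; (r_i+r_j)·cross = 7.5·-84.7500 = -635.6250
edge 1: (4.5,16)→(15,13)  cross = 4.5·13 − 15·16 = -181.5000; (r_i+r_j)·cross = 19.5·-181.5000 = -3539.2500
edge 2: (15,13)→(17.5,29.5)  cross = 15·29.5 − 17.5·13 = 215.0000; (r_i+r_j)·cross = 32.5·215.0000 = 6987.5000
edge 3: (17.5,29.5)→(15,32.5)  cross = 17.5·32.5 − 15·29.5 = 126.2500; (r_i+r_j)·cross = 32.5·126.2500 = 4103.1250
edge 4: (15,32.5)→(11.5,32.5)  cross = 15·32.5 − 11.5·32.5 = 113.7500; (r_i+r_j)·cross = 26.5·113.7500 = 3014.3750
edge 5: (11.5,32.5)→(3,29.5)  cross = 11.5·29.5 − 3·32.5 = 241.7500; (r_i+r_j)·cross = 14.5·241.7500 = 3505.3750
Σcross = 430.5000 → A = |Σcross|/2 = 215.2500 mm²
Σ(r_i+r_j)·cross = 13435.5000 → first moment M = |Σ|/6 = 2239.2500
R_c = M/A = 2239.2500/215.2500 = 10.4030 mm
θ = 53° = 0.925025 rad
V = θ·R_c·A = 0.925025·10.4030·215.2500 = 2071.361 mm³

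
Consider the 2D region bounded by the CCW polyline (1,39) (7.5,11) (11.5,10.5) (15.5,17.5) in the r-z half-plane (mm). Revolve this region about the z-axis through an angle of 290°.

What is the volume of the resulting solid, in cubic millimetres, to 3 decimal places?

Volume = 6263.550 mm³

Profile (r,z), 4 vertices: (1,39) (7.5,11) (11.5,10.5) (15.5,17.5)
edge 0: (1,39)→(7.5,11)  cross = 1·11 − 7.5·39 = -281.5000; (r_i+r_j)·cross = 8.5·-281.5000 = -2392.7500
edge 1: (7.5,11)→(11.5,10.5)  cross = 7.5·10.5 − 11.5·11 = -47.7500; (r_i+r_j)·cross = 19·-47.7500 = -907.2500
edge 2: (11.5,10.5)→(15.5,17.5)  cross = 11.5·17.5 − 15.5·10.5 = 38.5000; (r_i+r_j)·cross = 27·38.5000 = 1039.5000
edge 3: (15.5,17.5)→(1,39)  cross = 15.5·39 − 1·17.5 = 587.0000; (r_i+r_j)·cross = 16.5·587.0000 = 9685.5000
Σcross = 296.2500 → A = |Σcross|/2 = 148.1250 mm²
Σ(r_i+r_j)·cross = 7425.0000 → first moment M = |Σ|/6 = 1237.5000
R_c = M/A = 1237.5000/148.1250 = 8.3544 mm
θ = 290° = 5.061455 rad
V = θ·R_c·A = 5.061455·8.3544·148.1250 = 6263.550 mm³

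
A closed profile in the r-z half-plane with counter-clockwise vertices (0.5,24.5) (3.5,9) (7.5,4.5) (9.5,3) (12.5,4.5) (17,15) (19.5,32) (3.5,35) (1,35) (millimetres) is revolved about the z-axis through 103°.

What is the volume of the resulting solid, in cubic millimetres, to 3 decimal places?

Volume = 7447.526 mm³

Profile (r,z), 9 vertices: (0.5,24.5) (3.5,9) (7.5,4.5) (9.5,3) (12.5,4.5) (17,15) (19.5,32) (3.5,35) (1,35)
edge 0: (0.5,24.5)→(3.5,9)  cross = 0.5·9 − 3.5·24.5 = -81.2500; (r_i+r_j)·cross = 4·-81.2500 = -325.0000
edge 1: (3.5,9)→(7.5,4.5)  cross = 3.5·4.5 − 7.5·9 = -51.7500; (r_i+r_j)·cross = 11·-51.7500 = -569.2500
edge 2: (7.5,4.5)→(9.5,3)  cross = 7.5·3 − 9.5·4.5 = -20.2500; (r_i+r_j)·cross = 17·-20.2500 = -344.2500
edge 3: (9.5,3)→(12.5,4.5)  cross = 9.5·4.5 − 12.5·3 = 5.2500; (r_i+r_j)·cross = 22·5.2500 = 115.5000
edge 4: (12.5,4.5)→(17,15)  cross = 12.5·15 − 17·4.5 = 111.0000; (r_i+r_j)·cross = 29.5·111.0000 = 3274.5000
edge 5: (17,15)→(19.5,32)  cross = 17·32 − 19.5·15 = 251.5000; (r_i+r_j)·cross = 36.5·251.5000 = 9179.7500
edge 6: (19.5,32)→(3.5,35)  cross = 19.5·35 − 3.5·32 = 570.5000; (r_i+r_j)·cross = 23·570.5000 = 13121.5000
edge 7: (3.5,35)→(1,35)  cross = 3.5·35 − 1·35 = 87.5000; (r_i+r_j)·cross = 4.5·87.5000 = 393.7500
edge 8: (1,35)→(0.5,24.5)  cross = 1·24.5 − 0.5·35 = 7.0000; (r_i+r_j)·cross = 1.5·7.0000 = 10.5000
Σcross = 879.5000 → A = |Σcross|/2 = 439.7500 mm²
Σ(r_i+r_j)·cross = 24857.0000 → first moment M = |Σ|/6 = 4142.8333
R_c = M/A = 4142.8333/439.7500 = 9.4209 mm
θ = 103° = 1.797689 rad
V = θ·R_c·A = 1.797689·9.4209·439.7500 = 7447.526 mm³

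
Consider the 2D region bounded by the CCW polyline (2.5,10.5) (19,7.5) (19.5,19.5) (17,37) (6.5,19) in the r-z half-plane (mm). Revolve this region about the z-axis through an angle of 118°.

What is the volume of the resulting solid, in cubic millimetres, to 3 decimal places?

Volume = 7245.281 mm³

Profile (r,z), 5 vertices: (2.5,10.5) (19,7.5) (19.5,19.5) (17,37) (6.5,19)
edge 0: (2.5,10.5)→(19,7.5)  cross = 2.5·7.5 − 19·10.5 = -180.7500; (r_i+r_j)·cross = 21.5·-180.7500 = -3886.1250
edge 1: (19,7.5)→(19.5,19.5)  cross = 19·19.5 − 19.5·7.5 = 224.2500; (r_i+r_j)·cross = 38.5·224.2500 = 8633.6250
edge 2: (19.5,19.5)→(17,37)  cross = 19.5·37 − 17·19.5 = 390.0000; (r_i+r_j)·cross = 36.5·390.0000 = 14235.0000
edge 3: (17,37)→(6.5,19)  cross = 17·19 − 6.5·37 = 82.5000; (r_i+r_j)·cross = 23.5·82.5000 = 1938.7500
edge 4: (6.5,19)→(2.5,10.5)  cross = 6.5·10.5 − 2.5·19 = 20.7500; (r_i+r_j)·cross = 9·20.7500 = 186.7500
Σcross = 536.7500 → A = |Σcross|/2 = 268.3750 mm²
Σ(r_i+r_j)·cross = 21108.0000 → first moment M = |Σ|/6 = 3518.0000
R_c = M/A = 3518.0000/268.3750 = 13.1085 mm
θ = 118° = 2.059489 rad
V = θ·R_c·A = 2.059489·13.1085·268.3750 = 7245.281 mm³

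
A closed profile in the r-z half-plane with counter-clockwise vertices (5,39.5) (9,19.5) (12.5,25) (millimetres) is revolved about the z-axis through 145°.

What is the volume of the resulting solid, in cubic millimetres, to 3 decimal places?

Volume = 1028.319 mm³

Profile (r,z), 3 vertices: (5,39.5) (9,19.5) (12.5,25)
edge 0: (5,39.5)→(9,19.5)  cross = 5·19.5 − 9·39.5 = -258.0000; (r_i+r_j)·cross = 14·-258.0000 = -3612.0000
edge 1: (9,19.5)→(12.5,25)  cross = 9·25 − 12.5·19.5 = -18.7500; (r_i+r_j)·cross = 21.5·-18.7500 = -403.1250
edge 2: (12.5,25)→(5,39.5)  cross = 12.5·39.5 − 5·25 = 368.7500; (r_i+r_j)·cross = 17.5·368.7500 = 6453.1250
Σcross = 92.0000 → A = |Σcross|/2 = 46.0000 mm²
Σ(r_i+r_j)·cross = 2438.0000 → first moment M = |Σ|/6 = 406.3333
R_c = M/A = 406.3333/46.0000 = 8.8333 mm
θ = 145° = 2.530727 rad
V = θ·R_c·A = 2.530727·8.8333·46.0000 = 1028.319 mm³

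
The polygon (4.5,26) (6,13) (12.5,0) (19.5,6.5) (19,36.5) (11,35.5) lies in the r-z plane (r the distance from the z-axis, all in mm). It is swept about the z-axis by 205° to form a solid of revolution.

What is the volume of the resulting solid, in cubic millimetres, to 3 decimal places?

Volume = 18703.305 mm³

Profile (r,z), 6 vertices: (4.5,26) (6,13) (12.5,0) (19.5,6.5) (19,36.5) (11,35.5)
edge 0: (4.5,26)→(6,13)  cross = 4.5·13 − 6·26 = -97.5000; (r_i+r_j)·cross = 10.5·-97.5000 = -1023.7500
edge 1: (6,13)→(12.5,0)  cross = 6·0 − 12.5·13 = -162.5000; (r_i+r_j)·cross = 18.5·-162.5000 = -3006.2500
edge 2: (12.5,0)→(19.5,6.5)  cross = 12.5·6.5 − 19.5·0 = 81.2500; (r_i+r_j)·cross = 32·81.2500 = 2600.0000
edge 3: (19.5,6.5)→(19,36.5)  cross = 19.5·36.5 − 19·6.5 = 588.2500; (r_i+r_j)·cross = 38.5·588.2500 = 22647.6250
edge 4: (19,36.5)→(11,35.5)  cross = 19·35.5 − 11·36.5 = 273.0000; (r_i+r_j)·cross = 30·273.0000 = 8190.0000
edge 5: (11,35.5)→(4.5,26)  cross = 11·26 − 4.5·35.5 = 126.2500; (r_i+r_j)·cross = 15.5·126.2500 = 1956.8750
Σcross = 808.7500 → A = |Σcross|/2 = 404.3750 mm²
Σ(r_i+r_j)·cross = 31364.5000 → first moment M = |Σ|/6 = 5227.4167
R_c = M/A = 5227.4167/404.3750 = 12.9272 mm
θ = 205° = 3.577925 rad
V = θ·R_c·A = 3.577925·12.9272·404.3750 = 18703.305 mm³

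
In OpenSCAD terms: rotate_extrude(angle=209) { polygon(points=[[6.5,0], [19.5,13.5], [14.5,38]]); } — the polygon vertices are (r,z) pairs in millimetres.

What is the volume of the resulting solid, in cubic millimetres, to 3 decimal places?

Volume = 9504.182 mm³

Profile (r,z), 3 vertices: (6.5,0) (19.5,13.5) (14.5,38)
edge 0: (6.5,0)→(19.5,13.5)  cross = 6.5·13.5 − 19.5·0 = 87.7500; (r_i+r_j)·cross = 26·87.7500 = 2281.5000
edge 1: (19.5,13.5)→(14.5,38)  cross = 19.5·38 − 14.5·13.5 = 545.2500; (r_i+r_j)·cross = 34·545.2500 = 18538.5000
edge 2: (14.5,38)→(6.5,0)  cross = 14.5·0 − 6.5·38 = -247.0000; (r_i+r_j)·cross = 21·-247.0000 = -5187.0000
Σcross = 386.0000 → A = |Σcross|/2 = 193.0000 mm²
Σ(r_i+r_j)·cross = 15633.0000 → first moment M = |Σ|/6 = 2605.5000
R_c = M/A = 2605.5000/193.0000 = 13.5000 mm
θ = 209° = 3.647738 rad
V = θ·R_c·A = 3.647738·13.5000·193.0000 = 9504.182 mm³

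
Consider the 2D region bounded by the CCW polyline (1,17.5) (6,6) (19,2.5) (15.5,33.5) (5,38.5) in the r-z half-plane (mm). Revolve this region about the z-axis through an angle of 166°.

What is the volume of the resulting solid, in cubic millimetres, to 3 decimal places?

Volume = 12819.350 mm³

Profile (r,z), 5 vertices: (1,17.5) (6,6) (19,2.5) (15.5,33.5) (5,38.5)
edge 0: (1,17.5)→(6,6)  cross = 1·6 − 6·17.5 = -99.0000; (r_i+r_j)·cross = 7·-99.0000 = -693.0000
edge 1: (6,6)→(19,2.5)  cross = 6·2.5 − 19·6 = -99.0000; (r_i+r_j)·cross = 25·-99.0000 = -2475.0000
edge 2: (19,2.5)→(15.5,33.5)  cross = 19·33.5 − 15.5·2.5 = 597.7500; (r_i+r_j)·cross = 34.5·597.7500 = 20622.3750
edge 3: (15.5,33.5)→(5,38.5)  cross = 15.5·38.5 − 5·33.5 = 429.2500; (r_i+r_j)·cross = 20.5·429.2500 = 8799.6250
edge 4: (5,38.5)→(1,17.5)  cross = 5·17.5 − 1·38.5 = 49.0000; (r_i+r_j)·cross = 6·49.0000 = 294.0000
Σcross = 878.0000 → A = |Σcross|/2 = 439.0000 mm²
Σ(r_i+r_j)·cross = 26548.0000 → first moment M = |Σ|/6 = 4424.6667
R_c = M/A = 4424.6667/439.0000 = 10.0790 mm
θ = 166° = 2.897247 rad
V = θ·R_c·A = 2.897247·10.0790·439.0000 = 12819.350 mm³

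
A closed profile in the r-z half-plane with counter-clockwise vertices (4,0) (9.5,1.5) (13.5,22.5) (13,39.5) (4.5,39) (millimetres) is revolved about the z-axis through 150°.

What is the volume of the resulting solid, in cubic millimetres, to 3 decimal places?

Profile (r,z), 5 vertices: (4,0) (9.5,1.5) (13.5,22.5) (13,39.5) (4.5,39)
edge 0: (4,0)→(9.5,1.5)  cross = 4·1.5 − 9.5·0 = 6.0000; (r_i+r_j)·cross = 13.5·6.0000 = 81.0000
edge 1: (9.5,1.5)→(13.5,22.5)  cross = 9.5·22.5 − 13.5·1.5 = 193.5000; (r_i+r_j)·cross = 23·193.5000 = 4450.5000
edge 2: (13.5,22.5)→(13,39.5)  cross = 13.5·39.5 − 13·22.5 = 240.7500; (r_i+r_j)·cross = 26.5·240.7500 = 6379.8750
edge 3: (13,39.5)→(4.5,39)  cross = 13·39 − 4.5·39.5 = 329.2500; (r_i+r_j)·cross = 17.5·329.2500 = 5761.8750
edge 4: (4.5,39)→(4,0)  cross = 4.5·0 − 4·39 = -156.0000; (r_i+r_j)·cross = 8.5·-156.0000 = -1326.0000
Σcross = 613.5000 → A = |Σcross|/2 = 306.7500 mm²
Σ(r_i+r_j)·cross = 15347.2500 → first moment M = |Σ|/6 = 2557.8750
R_c = M/A = 2557.8750/306.7500 = 8.3386 mm
θ = 150° = 2.617994 rad
V = θ·R_c·A = 2.617994·8.3386·306.7500 = 6696.501 mm³

Volume = 6696.501 mm³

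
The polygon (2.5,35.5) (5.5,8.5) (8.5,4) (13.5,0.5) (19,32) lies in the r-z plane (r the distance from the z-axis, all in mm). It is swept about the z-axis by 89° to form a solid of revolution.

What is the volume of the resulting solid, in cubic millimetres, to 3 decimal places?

Profile (r,z), 5 vertices: (2.5,35.5) (5.5,8.5) (8.5,4) (13.5,0.5) (19,32)
edge 0: (2.5,35.5)→(5.5,8.5)  cross = 2.5·8.5 − 5.5·35.5 = -174.0000; (r_i+r_j)·cross = 8·-174.0000 = -1392.0000
edge 1: (5.5,8.5)→(8.5,4)  cross = 5.5·4 − 8.5·8.5 = -50.2500; (r_i+r_j)·cross = 14·-50.2500 = -703.5000
edge 2: (8.5,4)→(13.5,0.5)  cross = 8.5·0.5 − 13.5·4 = -49.7500; (r_i+r_j)·cross = 22·-49.7500 = -1094.5000
edge 3: (13.5,0.5)→(19,32)  cross = 13.5·32 − 19·0.5 = 422.5000; (r_i+r_j)·cross = 32.5·422.5000 = 13731.2500
edge 4: (19,32)→(2.5,35.5)  cross = 19·35.5 − 2.5·32 = 594.5000; (r_i+r_j)·cross = 21.5·594.5000 = 12781.7500
Σcross = 743.0000 → A = |Σcross|/2 = 371.5000 mm²
Σ(r_i+r_j)·cross = 23323.0000 → first moment M = |Σ|/6 = 3887.1667
R_c = M/A = 3887.1667/371.5000 = 10.4634 mm
θ = 89° = 1.553343 rad
V = θ·R_c·A = 1.553343·10.4634·371.5000 = 6038.103 mm³

Volume = 6038.103 mm³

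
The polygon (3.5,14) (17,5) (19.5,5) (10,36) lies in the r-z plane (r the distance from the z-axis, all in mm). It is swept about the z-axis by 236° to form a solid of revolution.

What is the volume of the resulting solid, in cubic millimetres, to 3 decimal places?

Profile (r,z), 4 vertices: (3.5,14) (17,5) (19.5,5) (10,36)
edge 0: (3.5,14)→(17,5)  cross = 3.5·5 − 17·14 = -220.5000; (r_i+r_j)·cross = 20.5·-220.5000 = -4520.2500
edge 1: (17,5)→(19.5,5)  cross = 17·5 − 19.5·5 = -12.5000; (r_i+r_j)·cross = 36.5·-12.5000 = -456.2500
edge 2: (19.5,5)→(10,36)  cross = 19.5·36 − 10·5 = 652.0000; (r_i+r_j)·cross = 29.5·652.0000 = 19234.0000
edge 3: (10,36)→(3.5,14)  cross = 10·14 − 3.5·36 = 14.0000; (r_i+r_j)·cross = 13.5·14.0000 = 189.0000
Σcross = 433.0000 → A = |Σcross|/2 = 216.5000 mm²
Σ(r_i+r_j)·cross = 14446.5000 → first moment M = |Σ|/6 = 2407.7500
R_c = M/A = 2407.7500/216.5000 = 11.1212 mm
θ = 236° = 4.118977 rad
V = θ·R_c·A = 4.118977·11.1212·216.5000 = 9917.467 mm³

Volume = 9917.467 mm³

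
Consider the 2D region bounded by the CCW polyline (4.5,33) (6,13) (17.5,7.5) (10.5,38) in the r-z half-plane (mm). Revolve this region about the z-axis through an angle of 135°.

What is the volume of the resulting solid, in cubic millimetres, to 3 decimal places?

Volume = 5220.542 mm³

Profile (r,z), 4 vertices: (4.5,33) (6,13) (17.5,7.5) (10.5,38)
edge 0: (4.5,33)→(6,13)  cross = 4.5·13 − 6·33 = -139.5000; (r_i+r_j)·cross = 10.5·-139.5000 = -1464.7500
edge 1: (6,13)→(17.5,7.5)  cross = 6·7.5 − 17.5·13 = -182.5000; (r_i+r_j)·cross = 23.5·-182.5000 = -4288.7500
edge 2: (17.5,7.5)→(10.5,38)  cross = 17.5·38 − 10.5·7.5 = 586.2500; (r_i+r_j)·cross = 28·586.2500 = 16415.0000
edge 3: (10.5,38)→(4.5,33)  cross = 10.5·33 − 4.5·38 = 175.5000; (r_i+r_j)·cross = 15·175.5000 = 2632.5000
Σcross = 439.7500 → A = |Σcross|/2 = 219.8750 mm²
Σ(r_i+r_j)·cross = 13294.0000 → first moment M = |Σ|/6 = 2215.6667
R_c = M/A = 2215.6667/219.8750 = 10.0769 mm
θ = 135° = 2.356194 rad
V = θ·R_c·A = 2.356194·10.0769·219.8750 = 5220.542 mm³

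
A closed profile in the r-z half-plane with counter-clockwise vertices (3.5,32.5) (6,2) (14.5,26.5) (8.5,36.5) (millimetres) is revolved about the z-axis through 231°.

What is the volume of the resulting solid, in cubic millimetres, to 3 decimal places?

Profile (r,z), 4 vertices: (3.5,32.5) (6,2) (14.5,26.5) (8.5,36.5)
edge 0: (3.5,32.5)→(6,2)  cross = 3.5·2 − 6·32.5 = -188.0000; (r_i+r_j)·cross = 9.5·-188.0000 = -1786.0000
edge 1: (6,2)→(14.5,26.5)  cross = 6·26.5 − 14.5·2 = 130.0000; (r_i+r_j)·cross = 20.5·130.0000 = 2665.0000
edge 2: (14.5,26.5)→(8.5,36.5)  cross = 14.5·36.5 − 8.5·26.5 = 304.0000; (r_i+r_j)·cross = 23·304.0000 = 6992.0000
edge 3: (8.5,36.5)→(3.5,32.5)  cross = 8.5·32.5 − 3.5·36.5 = 148.5000; (r_i+r_j)·cross = 12·148.5000 = 1782.0000
Σcross = 394.5000 → A = |Σcross|/2 = 197.2500 mm²
Σ(r_i+r_j)·cross = 9653.0000 → first moment M = |Σ|/6 = 1608.8333
R_c = M/A = 1608.8333/197.2500 = 8.1563 mm
θ = 231° = 4.031711 rad
V = θ·R_c·A = 4.031711·8.1563·197.2500 = 6486.350 mm³

Volume = 6486.350 mm³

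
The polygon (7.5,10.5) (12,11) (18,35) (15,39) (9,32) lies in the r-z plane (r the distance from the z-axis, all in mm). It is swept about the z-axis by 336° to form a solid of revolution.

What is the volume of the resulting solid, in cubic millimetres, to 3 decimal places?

Profile (r,z), 5 vertices: (7.5,10.5) (12,11) (18,35) (15,39) (9,32)
edge 0: (7.5,10.5)→(12,11)  cross = 7.5·11 − 12·10.5 = -43.5000; (r_i+r_j)·cross = 19.5·-43.5000 = -848.2500
edge 1: (12,11)→(18,35)  cross = 12·35 − 18·11 = 222.0000; (r_i+r_j)·cross = 30·222.0000 = 6660.0000
edge 2: (18,35)→(15,39)  cross = 18·39 − 15·35 = 177.0000; (r_i+r_j)·cross = 33·177.0000 = 5841.0000
edge 3: (15,39)→(9,32)  cross = 15·32 − 9·39 = 129.0000; (r_i+r_j)·cross = 24·129.0000 = 3096.0000
edge 4: (9,32)→(7.5,10.5)  cross = 9·10.5 − 7.5·32 = -145.5000; (r_i+r_j)·cross = 16.5·-145.5000 = -2400.7500
Σcross = 339.0000 → A = |Σcross|/2 = 169.5000 mm²
Σ(r_i+r_j)·cross = 12348.0000 → first moment M = |Σ|/6 = 2058.0000
R_c = M/A = 2058.0000/169.5000 = 12.1416 mm
θ = 336° = 5.864306 rad
V = θ·R_c·A = 5.864306·12.1416·169.5000 = 12068.742 mm³

Volume = 12068.742 mm³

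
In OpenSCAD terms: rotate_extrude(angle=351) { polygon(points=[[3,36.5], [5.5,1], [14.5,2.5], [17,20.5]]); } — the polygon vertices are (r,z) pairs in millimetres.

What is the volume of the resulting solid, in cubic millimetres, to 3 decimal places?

Profile (r,z), 4 vertices: (3,36.5) (5.5,1) (14.5,2.5) (17,20.5)
edge 0: (3,36.5)→(5.5,1)  cross = 3·1 − 5.5·36.5 = -197.7500; (r_i+r_j)·cross = 8.5·-197.7500 = -1680.8750
edge 1: (5.5,1)→(14.5,2.5)  cross = 5.5·2.5 − 14.5·1 = -0.7500; (r_i+r_j)·cross = 20·-0.7500 = -15.0000
edge 2: (14.5,2.5)→(17,20.5)  cross = 14.5·20.5 − 17·2.5 = 254.7500; (r_i+r_j)·cross = 31.5·254.7500 = 8024.6250
edge 3: (17,20.5)→(3,36.5)  cross = 17·36.5 − 3·20.5 = 559.0000; (r_i+r_j)·cross = 20·559.0000 = 11180.0000
Σcross = 615.2500 → A = |Σcross|/2 = 307.6250 mm²
Σ(r_i+r_j)·cross = 17508.7500 → first moment M = |Σ|/6 = 2918.1250
R_c = M/A = 2918.1250/307.6250 = 9.4860 mm
θ = 351° = 6.126106 rad
V = θ·R_c·A = 6.126106·9.4860·307.6250 = 17876.742 mm³

Volume = 17876.742 mm³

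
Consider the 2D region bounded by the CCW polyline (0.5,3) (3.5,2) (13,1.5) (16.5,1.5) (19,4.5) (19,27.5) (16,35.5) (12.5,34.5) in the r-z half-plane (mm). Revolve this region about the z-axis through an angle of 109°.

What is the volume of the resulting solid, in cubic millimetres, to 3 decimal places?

Volume = 9274.481 mm³

Profile (r,z), 8 vertices: (0.5,3) (3.5,2) (13,1.5) (16.5,1.5) (19,4.5) (19,27.5) (16,35.5) (12.5,34.5)
edge 0: (0.5,3)→(3.5,2)  cross = 0.5·2 − 3.5·3 = -9.5000; (r_i+r_j)·cross = 4·-9.5000 = -38.0000
edge 1: (3.5,2)→(13,1.5)  cross = 3.5·1.5 − 13·2 = -20.7500; (r_i+r_j)·cross = 16.5·-20.7500 = -342.3750
edge 2: (13,1.5)→(16.5,1.5)  cross = 13·1.5 − 16.5·1.5 = -5.2500; (r_i+r_j)·cross = 29.5·-5.2500 = -154.8750
edge 3: (16.5,1.5)→(19,4.5)  cross = 16.5·4.5 − 19·1.5 = 45.7500; (r_i+r_j)·cross = 35.5·45.7500 = 1624.1250
edge 4: (19,4.5)→(19,27.5)  cross = 19·27.5 − 19·4.5 = 437.0000; (r_i+r_j)·cross = 38·437.0000 = 16606.0000
edge 5: (19,27.5)→(16,35.5)  cross = 19·35.5 − 16·27.5 = 234.5000; (r_i+r_j)·cross = 35·234.5000 = 8207.5000
edge 6: (16,35.5)→(12.5,34.5)  cross = 16·34.5 − 12.5·35.5 = 108.2500; (r_i+r_j)·cross = 28.5·108.2500 = 3085.1250
edge 7: (12.5,34.5)→(0.5,3)  cross = 12.5·3 − 0.5·34.5 = 20.2500; (r_i+r_j)·cross = 13·20.2500 = 263.2500
Σcross = 810.2500 → A = |Σcross|/2 = 405.1250 mm²
Σ(r_i+r_j)·cross = 29250.7500 → first moment M = |Σ|/6 = 4875.1250
R_c = M/A = 4875.1250/405.1250 = 12.0336 mm
θ = 109° = 1.902409 rad
V = θ·R_c·A = 1.902409·12.0336·405.1250 = 9274.481 mm³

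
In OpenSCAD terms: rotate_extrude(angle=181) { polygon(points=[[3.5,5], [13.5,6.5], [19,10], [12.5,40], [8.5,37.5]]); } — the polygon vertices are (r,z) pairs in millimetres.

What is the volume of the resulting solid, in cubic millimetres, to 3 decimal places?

Volume = 11190.525 mm³

Profile (r,z), 5 vertices: (3.5,5) (13.5,6.5) (19,10) (12.5,40) (8.5,37.5)
edge 0: (3.5,5)→(13.5,6.5)  cross = 3.5·6.5 − 13.5·5 = -44.7500; (r_i+r_j)·cross = 17·-44.7500 = -760.7500
edge 1: (13.5,6.5)→(19,10)  cross = 13.5·10 − 19·6.5 = 11.5000; (r_i+r_j)·cross = 32.5·11.5000 = 373.7500
edge 2: (19,10)→(12.5,40)  cross = 19·40 − 12.5·10 = 635.0000; (r_i+r_j)·cross = 31.5·635.0000 = 20002.5000
edge 3: (12.5,40)→(8.5,37.5)  cross = 12.5·37.5 − 8.5·40 = 128.7500; (r_i+r_j)·cross = 21·128.7500 = 2703.7500
edge 4: (8.5,37.5)→(3.5,5)  cross = 8.5·5 − 3.5·37.5 = -88.7500; (r_i+r_j)·cross = 12·-88.7500 = -1065.0000
Σcross = 641.7500 → A = |Σcross|/2 = 320.8750 mm²
Σ(r_i+r_j)·cross = 21254.2500 → first moment M = |Σ|/6 = 3542.3750
R_c = M/A = 3542.3750/320.8750 = 11.0397 mm
θ = 181° = 3.159046 rad
V = θ·R_c·A = 3.159046·11.0397·320.8750 = 11190.525 mm³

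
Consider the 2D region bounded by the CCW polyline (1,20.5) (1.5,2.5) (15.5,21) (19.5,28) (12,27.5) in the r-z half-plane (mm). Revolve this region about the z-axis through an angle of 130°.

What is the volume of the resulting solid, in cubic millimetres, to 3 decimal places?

Volume = 3710.454 mm³

Profile (r,z), 5 vertices: (1,20.5) (1.5,2.5) (15.5,21) (19.5,28) (12,27.5)
edge 0: (1,20.5)→(1.5,2.5)  cross = 1·2.5 − 1.5·20.5 = -28.2500; (r_i+r_j)·cross = 2.5·-28.2500 = -70.6250
edge 1: (1.5,2.5)→(15.5,21)  cross = 1.5·21 − 15.5·2.5 = -7.2500; (r_i+r_j)·cross = 17·-7.2500 = -123.2500
edge 2: (15.5,21)→(19.5,28)  cross = 15.5·28 − 19.5·21 = 24.5000; (r_i+r_j)·cross = 35·24.5000 = 857.5000
edge 3: (19.5,28)→(12,27.5)  cross = 19.5·27.5 − 12·28 = 200.2500; (r_i+r_j)·cross = 31.5·200.2500 = 6307.8750
edge 4: (12,27.5)→(1,20.5)  cross = 12·20.5 − 1·27.5 = 218.5000; (r_i+r_j)·cross = 13·218.5000 = 2840.5000
Σcross = 407.7500 → A = |Σcross|/2 = 203.8750 mm²
Σ(r_i+r_j)·cross = 9812.0000 → first moment M = |Σ|/6 = 1635.3333
R_c = M/A = 1635.3333/203.8750 = 8.0213 mm
θ = 130° = 2.268928 rad
V = θ·R_c·A = 2.268928·8.0213·203.8750 = 3710.454 mm³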